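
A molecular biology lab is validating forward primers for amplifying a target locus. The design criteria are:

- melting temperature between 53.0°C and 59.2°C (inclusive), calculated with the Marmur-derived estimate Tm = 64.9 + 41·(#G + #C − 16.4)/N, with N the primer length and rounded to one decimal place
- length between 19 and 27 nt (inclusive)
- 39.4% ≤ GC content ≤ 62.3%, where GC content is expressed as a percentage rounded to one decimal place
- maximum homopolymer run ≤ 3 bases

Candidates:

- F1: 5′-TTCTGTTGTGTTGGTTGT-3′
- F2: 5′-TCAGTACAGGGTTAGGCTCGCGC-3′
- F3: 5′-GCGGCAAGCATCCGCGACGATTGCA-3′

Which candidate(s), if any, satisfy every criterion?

F1 (18 nt, A=0 T=11 G=6 C=1): Tm = 64.9 + 41·(7 − 16.4)/18 = 43.5°C, outside 53.0–59.2°C ✗; length 18, outside 19–27 ✗; GC 7/18 = 38.9%, outside 39.4–62.3% ✗; longest run = 2 ✓ — fails.
F2 (23 nt, A=4 T=5 G=8 C=6): Tm = 64.9 + 41·(14 − 16.4)/23 = 60.6°C, outside 53.0–59.2°C ✗; length 23 ✓; GC 14/23 = 60.9% ✓; longest run = 3 ✓ — fails.
F3 (25 nt, A=6 T=3 G=8 C=8): Tm = 64.9 + 41·(16 − 16.4)/25 = 64.2°C, outside 53.0–59.2°C ✗; length 25 ✓; GC 16/25 = 64.0%, outside 39.4–62.3% ✗; longest run = 2 ✓ — fails.

None of the candidates satisfy all criteria.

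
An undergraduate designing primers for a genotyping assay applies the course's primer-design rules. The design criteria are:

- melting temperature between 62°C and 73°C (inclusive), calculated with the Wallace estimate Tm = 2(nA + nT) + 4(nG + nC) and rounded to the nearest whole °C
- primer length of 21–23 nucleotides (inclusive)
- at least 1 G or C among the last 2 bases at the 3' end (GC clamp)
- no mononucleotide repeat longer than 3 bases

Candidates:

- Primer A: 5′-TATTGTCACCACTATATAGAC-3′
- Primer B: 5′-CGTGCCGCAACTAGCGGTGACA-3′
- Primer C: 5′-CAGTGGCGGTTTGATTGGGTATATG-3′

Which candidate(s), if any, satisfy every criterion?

Primer A (21 nt, A=7 T=7 G=2 C=5): Tm = 2·14 + 4·7 = 56°C, outside 62–73°C ✗; length 21 ✓; 3' end AC has 1 G/C ✓; longest run = 2 ✓ — fails.
Primer B (22 nt, A=5 T=3 G=7 C=7): Tm = 2·8 + 4·14 = 72°C ✓; length 22 ✓; 3' end CA has 1 G/C ✓; longest run = 2 ✓ — passes.
Primer C (25 nt, A=4 T=9 G=10 C=2): Tm = 2·13 + 4·12 = 74°C, outside 62–73°C ✗; length 25, outside 21–23 ✗; 3' end TG has 1 G/C ✓; longest run = 3 ✓ — fails.

Primer B only.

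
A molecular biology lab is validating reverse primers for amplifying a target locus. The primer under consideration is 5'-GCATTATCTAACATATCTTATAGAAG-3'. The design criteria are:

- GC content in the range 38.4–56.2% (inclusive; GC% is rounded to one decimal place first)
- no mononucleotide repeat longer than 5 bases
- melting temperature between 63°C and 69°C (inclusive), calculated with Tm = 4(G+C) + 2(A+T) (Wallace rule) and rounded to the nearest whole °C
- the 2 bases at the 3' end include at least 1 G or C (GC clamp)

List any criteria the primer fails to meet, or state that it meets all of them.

Fails: GC content.

Base counts: A=10, T=9, G=3, C=4 (length 26).
GC content: GC 7/26 = 26.9%, outside 38.4–56.2% ✗
homopolymer run: longest run = 2 ✓
Tm: Tm = 2·19 + 4·7 = 66°C ✓
GC clamp: 3' end AG has 1 G/C ✓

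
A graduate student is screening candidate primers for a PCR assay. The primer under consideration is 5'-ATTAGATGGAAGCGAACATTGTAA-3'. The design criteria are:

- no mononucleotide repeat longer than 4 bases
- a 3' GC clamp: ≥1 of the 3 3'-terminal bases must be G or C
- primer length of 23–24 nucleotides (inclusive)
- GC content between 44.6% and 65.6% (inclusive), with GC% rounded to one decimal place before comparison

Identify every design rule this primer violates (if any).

Fails: GC clamp, GC content.

Base counts: A=10, T=6, G=6, C=2 (length 24).
homopolymer run: longest run = 2 ✓
GC clamp: 3' end TAA has 0 G/C, need ≥1 ✗
length: length 24 ✓
GC content: GC 8/24 = 33.3%, outside 44.6–65.6% ✗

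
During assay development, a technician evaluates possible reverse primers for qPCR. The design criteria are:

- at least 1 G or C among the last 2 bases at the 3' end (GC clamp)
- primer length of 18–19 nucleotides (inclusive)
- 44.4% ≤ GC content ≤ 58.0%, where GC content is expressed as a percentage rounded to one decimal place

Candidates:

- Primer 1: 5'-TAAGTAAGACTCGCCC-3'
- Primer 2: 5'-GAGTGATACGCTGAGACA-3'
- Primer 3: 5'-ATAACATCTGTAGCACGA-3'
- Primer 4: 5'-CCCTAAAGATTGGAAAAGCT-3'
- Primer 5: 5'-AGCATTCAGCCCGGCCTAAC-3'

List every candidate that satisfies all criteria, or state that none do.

Primer 1 (16 nt, A=5 T=3 G=3 C=5): 3' end CC has 2 G/C ✓; length 16, outside 18–19 ✗; GC 8/16 = 50.0% ✓ — fails.
Primer 2 (18 nt, A=6 T=3 G=6 C=3): 3' end CA has 1 G/C ✓; length 18 ✓; GC 9/18 = 50.0% ✓ — passes.
Primer 3 (18 nt, A=7 T=4 G=3 C=4): 3' end GA has 1 G/C ✓; length 18 ✓; GC 7/18 = 38.9%, outside 44.4–58.0% ✗ — fails.
Primer 4 (20 nt, A=8 T=4 G=4 C=4): 3' end CT has 1 G/C ✓; length 20, outside 18–19 ✗; GC 8/20 = 40.0%, outside 44.4–58.0% ✗ — fails.
Primer 5 (20 nt, A=5 T=3 G=4 C=8): 3' end AC has 1 G/C ✓; length 20, outside 18–19 ✗; GC 12/20 = 60.0%, outside 44.4–58.0% ✗ — fails.

Primer 2 only.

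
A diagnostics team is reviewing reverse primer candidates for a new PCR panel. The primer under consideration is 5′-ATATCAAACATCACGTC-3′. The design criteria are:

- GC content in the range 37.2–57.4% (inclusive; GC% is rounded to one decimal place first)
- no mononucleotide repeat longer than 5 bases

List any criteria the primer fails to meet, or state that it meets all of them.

Base counts: A=7, T=4, G=1, C=5 (length 17).
GC content: GC 6/17 = 35.3%, outside 37.2–57.4% ✗
homopolymer run: longest run = 3 ✓

Fails: GC content.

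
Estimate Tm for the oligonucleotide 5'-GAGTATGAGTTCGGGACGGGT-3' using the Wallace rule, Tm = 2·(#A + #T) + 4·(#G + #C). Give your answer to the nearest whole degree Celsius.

66°C

Base counts: A=4, T=5, G=10, C=2 (length 21).
Tm = 2·(4+5) + 4·(10+2) = 2·9 + 4·12 = 18 + 48 = 66°C.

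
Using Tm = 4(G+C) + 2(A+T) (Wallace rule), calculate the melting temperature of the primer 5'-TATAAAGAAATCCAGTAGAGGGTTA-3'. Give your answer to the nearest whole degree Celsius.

Base counts: A=11, T=6, G=6, C=2 (length 25).
Tm = 2·(11+6) + 4·(6+2) = 2·17 + 4·8 = 34 + 32 = 66°C.

66°C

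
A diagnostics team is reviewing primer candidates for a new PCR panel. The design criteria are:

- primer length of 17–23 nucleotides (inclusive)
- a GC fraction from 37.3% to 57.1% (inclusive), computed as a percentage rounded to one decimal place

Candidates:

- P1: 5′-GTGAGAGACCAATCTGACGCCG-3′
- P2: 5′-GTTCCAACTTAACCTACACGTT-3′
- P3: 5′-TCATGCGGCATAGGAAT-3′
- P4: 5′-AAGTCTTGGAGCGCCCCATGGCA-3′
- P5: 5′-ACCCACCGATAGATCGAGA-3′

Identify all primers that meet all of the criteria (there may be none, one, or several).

P1 (22 nt, A=6 T=3 G=7 C=6): length 22 ✓; GC 13/22 = 59.1%, outside 37.3–57.1% ✗ — fails.
P2 (22 nt, A=6 T=7 G=2 C=7): length 22 ✓; GC 9/22 = 40.9% ✓ — passes.
P3 (17 nt, A=5 T=4 G=5 C=3): length 17 ✓; GC 8/17 = 47.1% ✓ — passes.
P4 (23 nt, A=5 T=4 G=7 C=7): length 23 ✓; GC 14/23 = 60.9%, outside 37.3–57.1% ✗ — fails.
P5 (19 nt, A=7 T=2 G=4 C=6): length 19 ✓; GC 10/19 = 52.6% ✓ — passes.

P2, P3 and P5.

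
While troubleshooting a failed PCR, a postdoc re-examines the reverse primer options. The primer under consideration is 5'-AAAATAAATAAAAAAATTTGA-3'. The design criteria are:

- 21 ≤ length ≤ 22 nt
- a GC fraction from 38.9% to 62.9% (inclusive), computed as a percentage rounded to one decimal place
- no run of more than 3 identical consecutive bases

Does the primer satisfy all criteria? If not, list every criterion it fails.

Base counts: A=15, T=5, G=1, C=0 (length 21).
length: length 21 ✓
GC content: GC 1/21 = 4.8%, outside 38.9–62.9% ✗
homopolymer run: longest run = 7, exceeds 3 ✗

Fails: GC content, homopolymer run.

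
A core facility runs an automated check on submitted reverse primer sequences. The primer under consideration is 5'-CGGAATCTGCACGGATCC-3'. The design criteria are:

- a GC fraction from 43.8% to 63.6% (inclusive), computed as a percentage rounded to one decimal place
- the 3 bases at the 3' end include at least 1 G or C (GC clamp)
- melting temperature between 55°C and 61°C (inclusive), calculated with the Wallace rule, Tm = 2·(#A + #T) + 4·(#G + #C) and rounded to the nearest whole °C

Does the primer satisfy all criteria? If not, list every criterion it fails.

Base counts: A=4, T=3, G=5, C=6 (length 18).
GC content: GC 11/18 = 61.1% ✓
GC clamp: 3' end TCC has 2 G/C ✓
Tm: Tm = 2·7 + 4·11 = 58°C ✓

Meets all criteria.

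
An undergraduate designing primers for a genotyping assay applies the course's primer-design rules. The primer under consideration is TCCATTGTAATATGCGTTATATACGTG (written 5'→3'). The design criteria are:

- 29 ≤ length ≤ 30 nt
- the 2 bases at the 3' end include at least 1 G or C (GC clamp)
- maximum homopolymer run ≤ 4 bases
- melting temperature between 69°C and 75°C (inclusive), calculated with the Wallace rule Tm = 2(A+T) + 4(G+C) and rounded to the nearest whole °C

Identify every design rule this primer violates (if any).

Fails: length.

Base counts: A=7, T=11, G=5, C=4 (length 27).
length: length 27, outside 29–30 ✗
GC clamp: 3' end TG has 1 G/C ✓
homopolymer run: longest run = 2 ✓
Tm: Tm = 2·18 + 4·9 = 72°C ✓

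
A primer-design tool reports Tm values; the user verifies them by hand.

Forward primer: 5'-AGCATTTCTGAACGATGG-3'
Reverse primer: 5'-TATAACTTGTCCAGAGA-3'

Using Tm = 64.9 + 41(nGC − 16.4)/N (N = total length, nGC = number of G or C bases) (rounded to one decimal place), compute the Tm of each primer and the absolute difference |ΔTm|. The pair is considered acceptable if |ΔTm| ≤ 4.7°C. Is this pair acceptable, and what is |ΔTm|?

|ΔTm| = 6.0°C; the pair is not acceptable.

Forward: G+C = 8, N = 18 → Tm = 64.9 + 41·(8 − 16.4)/18 = 45.8°C.
Reverse: G+C = 6, N = 17 → Tm = 64.9 + 41·(6 − 16.4)/17 = 39.8°C.
|ΔTm| = |45.8 − 39.8| = 6.0°C, > 4.7°C.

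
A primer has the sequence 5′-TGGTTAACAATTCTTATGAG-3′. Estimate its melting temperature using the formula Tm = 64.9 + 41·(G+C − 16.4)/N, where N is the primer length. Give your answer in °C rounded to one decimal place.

Base counts: A=6, T=8, G=4, C=2; G+C = 6, N = 20.
Tm = 64.9 + 41·(6 − 16.4)/20 = 64.9 + -426.40/20 = 43.6°C.

43.6°C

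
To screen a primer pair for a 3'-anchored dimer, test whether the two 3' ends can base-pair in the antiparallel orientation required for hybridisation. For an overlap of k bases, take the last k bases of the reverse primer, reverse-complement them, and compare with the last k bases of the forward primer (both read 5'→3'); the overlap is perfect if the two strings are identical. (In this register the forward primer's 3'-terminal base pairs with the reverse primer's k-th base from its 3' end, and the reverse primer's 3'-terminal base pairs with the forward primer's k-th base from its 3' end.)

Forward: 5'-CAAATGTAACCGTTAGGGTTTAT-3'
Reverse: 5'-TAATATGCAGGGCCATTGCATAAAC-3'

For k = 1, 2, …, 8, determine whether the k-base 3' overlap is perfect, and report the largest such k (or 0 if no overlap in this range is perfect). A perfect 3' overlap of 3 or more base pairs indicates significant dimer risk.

Longest perfect overlap: 6 complementary base pairs; significant dimer risk (threshold 3).

Last 8 bases (5'→3') — forward …GGGTTTAT, reverse …GCATAAAC.
Reverse complement of the reverse primer's last 8 bases: GTTTATGC; its first k bases are the reverse complement of the reverse primer's last k bases, so a perfect k-base overlap needs the forward primer's last k bases to equal them.
Comparing (forward last k vs required): k=1: T vs G ✗; k=2: AT vs GT ✗; k=3: TAT vs GTT ✗; k=4: TTAT vs GTTT ✗; k=5: TTTAT vs GTTTA ✗; k=6: GTTTAT vs GTTTAT ✓; k=7: GGTTTAT vs GTTTATG ✗; k=8: GGGTTTAT vs GTTTATGC ✗.
Only k = 6 is perfect, so the longest perfect 3' overlap is 6.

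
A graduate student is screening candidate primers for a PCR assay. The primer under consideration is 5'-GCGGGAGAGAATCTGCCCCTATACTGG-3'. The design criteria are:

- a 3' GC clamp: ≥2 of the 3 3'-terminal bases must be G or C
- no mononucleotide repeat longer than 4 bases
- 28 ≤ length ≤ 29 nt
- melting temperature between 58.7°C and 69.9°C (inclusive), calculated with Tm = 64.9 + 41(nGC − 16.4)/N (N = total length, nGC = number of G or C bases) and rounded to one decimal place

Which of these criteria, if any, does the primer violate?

Base counts: A=6, T=5, G=9, C=7 (length 27).
GC clamp: 3' end TGG has 2 G/C ✓
homopolymer run: longest run = 4 ✓
length: length 27, outside 28–29 ✗
Tm: Tm = 64.9 + 41·(16 − 16.4)/27 = 64.3°C ✓

Fails: length.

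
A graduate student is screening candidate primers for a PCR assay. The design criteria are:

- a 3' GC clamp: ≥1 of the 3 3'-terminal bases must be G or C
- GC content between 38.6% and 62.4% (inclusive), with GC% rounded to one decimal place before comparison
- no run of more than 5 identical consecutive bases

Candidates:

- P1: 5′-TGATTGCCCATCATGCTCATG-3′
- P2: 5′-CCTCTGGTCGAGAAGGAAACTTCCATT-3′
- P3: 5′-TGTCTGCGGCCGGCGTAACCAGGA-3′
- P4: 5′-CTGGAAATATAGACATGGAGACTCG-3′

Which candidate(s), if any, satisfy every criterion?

P1 (21 nt, A=4 T=7 G=4 C=6): 3' end ATG has 1 G/C ✓; GC 10/21 = 47.6% ✓; longest run = 3 ✓ — passes.
P2 (27 nt, A=7 T=7 G=6 C=7): 3' end ATT has 0 G/C, need ≥1 ✗; GC 13/27 = 48.1% ✓; longest run = 3 ✓ — fails.
P3 (24 nt, A=4 T=4 G=9 C=7): 3' end GGA has 2 G/C ✓; GC 16/24 = 66.7%, outside 38.6–62.4% ✗; longest run = 2 ✓ — fails.
P4 (25 nt, A=9 T=5 G=7 C=4): 3' end TCG has 2 G/C ✓; GC 11/25 = 44.0% ✓; longest run = 3 ✓ — passes.

P1 and P4.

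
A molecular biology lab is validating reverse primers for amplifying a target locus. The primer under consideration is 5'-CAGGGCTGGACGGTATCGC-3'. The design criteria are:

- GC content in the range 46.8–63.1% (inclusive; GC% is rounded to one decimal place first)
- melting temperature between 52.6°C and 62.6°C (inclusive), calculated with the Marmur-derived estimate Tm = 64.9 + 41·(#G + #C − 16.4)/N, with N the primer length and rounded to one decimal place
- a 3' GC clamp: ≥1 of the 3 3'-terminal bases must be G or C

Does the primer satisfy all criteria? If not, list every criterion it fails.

Base counts: A=3, T=3, G=8, C=5 (length 19).
GC content: GC 13/19 = 68.4%, outside 46.8–63.1% ✗
Tm: Tm = 64.9 + 41·(13 − 16.4)/19 = 57.6°C ✓
GC clamp: 3' end CGC has 3 G/C ✓

Fails: GC content.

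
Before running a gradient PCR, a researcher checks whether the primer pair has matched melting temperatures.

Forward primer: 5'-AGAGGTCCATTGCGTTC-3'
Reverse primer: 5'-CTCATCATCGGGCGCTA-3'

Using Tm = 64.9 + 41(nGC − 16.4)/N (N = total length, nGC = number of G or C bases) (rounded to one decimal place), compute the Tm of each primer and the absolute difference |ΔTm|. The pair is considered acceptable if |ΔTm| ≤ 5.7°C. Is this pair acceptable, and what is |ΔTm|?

Forward: G+C = 9, N = 17 → Tm = 64.9 + 41·(9 − 16.4)/17 = 47.1°C.
Reverse: G+C = 10, N = 17 → Tm = 64.9 + 41·(10 − 16.4)/17 = 49.5°C.
|ΔTm| = |47.1 − 49.5| = 2.4°C, ≤ 5.7°C.

|ΔTm| = 2.4°C; the pair is acceptable.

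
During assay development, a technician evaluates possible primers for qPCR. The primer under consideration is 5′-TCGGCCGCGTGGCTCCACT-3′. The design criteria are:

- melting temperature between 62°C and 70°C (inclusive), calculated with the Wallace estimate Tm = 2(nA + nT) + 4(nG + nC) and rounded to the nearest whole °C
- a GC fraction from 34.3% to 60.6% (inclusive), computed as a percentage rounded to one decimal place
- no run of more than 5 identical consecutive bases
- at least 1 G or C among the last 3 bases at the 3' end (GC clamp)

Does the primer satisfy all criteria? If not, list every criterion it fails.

Base counts: A=1, T=4, G=6, C=8 (length 19).
Tm: Tm = 2·5 + 4·14 = 66°C ✓
GC content: GC 14/19 = 73.7%, outside 34.3–60.6% ✗
homopolymer run: longest run = 2 ✓
GC clamp: 3' end ACT has 1 G/C ✓

Fails: GC content.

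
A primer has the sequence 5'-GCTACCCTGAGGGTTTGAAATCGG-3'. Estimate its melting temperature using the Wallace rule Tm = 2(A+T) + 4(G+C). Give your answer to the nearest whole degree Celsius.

74°C

Base counts: A=5, T=6, G=8, C=5 (length 24).
Tm = 2·(5+6) + 4·(8+5) = 2·11 + 4·13 = 22 + 52 = 74°C.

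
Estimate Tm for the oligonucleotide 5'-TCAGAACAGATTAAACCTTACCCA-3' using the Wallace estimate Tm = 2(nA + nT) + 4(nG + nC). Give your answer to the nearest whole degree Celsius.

Base counts: A=10, T=5, G=2, C=7 (length 24).
Tm = 2·(10+5) + 4·(2+7) = 2·15 + 4·9 = 30 + 36 = 66°C.

66°C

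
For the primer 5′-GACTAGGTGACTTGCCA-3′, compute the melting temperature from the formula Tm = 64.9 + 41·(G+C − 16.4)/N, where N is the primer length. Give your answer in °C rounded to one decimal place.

47.1°C

Base counts: A=4, T=4, G=5, C=4; G+C = 9, N = 17.
Tm = 64.9 + 41·(9 − 16.4)/17 = 64.9 + -303.40/17 = 47.1°C.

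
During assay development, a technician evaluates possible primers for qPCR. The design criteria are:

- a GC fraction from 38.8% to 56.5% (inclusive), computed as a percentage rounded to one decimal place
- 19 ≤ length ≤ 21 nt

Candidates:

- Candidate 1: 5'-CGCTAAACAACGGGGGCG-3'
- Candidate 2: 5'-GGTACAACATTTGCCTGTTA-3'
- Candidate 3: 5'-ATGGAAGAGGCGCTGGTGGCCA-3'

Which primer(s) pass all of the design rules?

Candidate 2 only.

Candidate 1 (18 nt, A=5 T=1 G=7 C=5): GC 12/18 = 66.7%, outside 38.8–56.5% ✗; length 18, outside 19–21 ✗ — fails.
Candidate 2 (20 nt, A=5 T=7 G=4 C=4): GC 8/20 = 40.0% ✓; length 20 ✓ — passes.
Candidate 3 (22 nt, A=5 T=3 G=10 C=4): GC 14/22 = 63.6%, outside 38.8–56.5% ✗; length 22, outside 19–21 ✗ — fails.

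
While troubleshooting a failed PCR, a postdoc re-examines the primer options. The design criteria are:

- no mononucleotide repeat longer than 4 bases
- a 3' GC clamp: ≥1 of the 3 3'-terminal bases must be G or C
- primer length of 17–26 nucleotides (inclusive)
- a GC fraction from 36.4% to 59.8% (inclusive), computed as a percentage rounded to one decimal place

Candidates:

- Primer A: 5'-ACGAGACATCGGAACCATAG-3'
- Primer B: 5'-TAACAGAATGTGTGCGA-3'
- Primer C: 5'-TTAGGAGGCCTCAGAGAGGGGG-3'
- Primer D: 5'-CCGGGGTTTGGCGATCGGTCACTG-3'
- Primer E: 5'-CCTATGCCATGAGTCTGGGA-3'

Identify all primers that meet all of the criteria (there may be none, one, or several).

Primer A (20 nt, A=8 T=2 G=5 C=5): longest run = 2 ✓; 3' end TAG has 1 G/C ✓; length 20 ✓; GC 10/20 = 50.0% ✓ — passes.
Primer B (17 nt, A=6 T=4 G=5 C=2): longest run = 2 ✓; 3' end CGA has 2 G/C ✓; length 17 ✓; GC 7/17 = 41.2% ✓ — passes.
Primer C (22 nt, A=5 T=3 G=11 C=3): longest run = 5, exceeds 4 ✗; 3' end GGG has 3 G/C ✓; length 22 ✓; GC 14/22 = 63.6%, outside 36.4–59.8% ✗ — fails.
Primer D (24 nt, A=2 T=6 G=10 C=6): longest run = 4 ✓; 3' end CTG has 2 G/C ✓; length 24 ✓; GC 16/24 = 66.7%, outside 36.4–59.8% ✗ — fails.
Primer E (20 nt, A=4 T=5 G=6 C=5): longest run = 3 ✓; 3' end GGA has 2 G/C ✓; length 20 ✓; GC 11/20 = 55.0% ✓ — passes.

Primer A, Primer B and Primer E.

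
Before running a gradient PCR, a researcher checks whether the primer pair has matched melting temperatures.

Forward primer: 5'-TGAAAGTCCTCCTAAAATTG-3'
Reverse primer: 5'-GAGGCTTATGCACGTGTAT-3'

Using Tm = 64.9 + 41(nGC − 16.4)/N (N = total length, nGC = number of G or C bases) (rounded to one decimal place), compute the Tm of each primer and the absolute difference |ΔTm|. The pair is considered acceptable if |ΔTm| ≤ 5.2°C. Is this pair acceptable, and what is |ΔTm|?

|ΔTm| = 3.3°C; the pair is acceptable.

Forward: G+C = 7, N = 20 → Tm = 64.9 + 41·(7 − 16.4)/20 = 45.6°C.
Reverse: G+C = 9, N = 19 → Tm = 64.9 + 41·(9 − 16.4)/19 = 48.9°C.
|ΔTm| = |45.6 − 48.9| = 3.3°C, ≤ 5.2°C.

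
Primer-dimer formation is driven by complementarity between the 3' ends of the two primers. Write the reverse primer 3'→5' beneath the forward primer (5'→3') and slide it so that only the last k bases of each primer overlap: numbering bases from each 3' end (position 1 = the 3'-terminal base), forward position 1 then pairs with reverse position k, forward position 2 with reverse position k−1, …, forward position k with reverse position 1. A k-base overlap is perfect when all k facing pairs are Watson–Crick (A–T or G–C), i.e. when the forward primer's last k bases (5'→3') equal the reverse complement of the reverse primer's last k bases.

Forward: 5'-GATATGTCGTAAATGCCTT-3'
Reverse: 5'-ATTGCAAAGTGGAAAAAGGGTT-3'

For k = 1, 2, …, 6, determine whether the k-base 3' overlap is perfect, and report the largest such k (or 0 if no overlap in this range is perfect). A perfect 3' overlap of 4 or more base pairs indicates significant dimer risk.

Last 6 bases (5'→3') — forward …TGCCTT, reverse …AGGGTT.
Reverse complement of the reverse primer's last 6 bases: AACCCT; its first k bases are the reverse complement of the reverse primer's last k bases, so a perfect k-base overlap needs the forward primer's last k bases to equal them.
Comparing (forward last k vs required): k=1: T vs A ✗; k=2: TT vs AA ✗; k=3: CTT vs AAC ✗; k=4: CCTT vs AACC ✗; k=5: GCCTT vs AACCC ✗; k=6: TGCCTT vs AACCCT ✗.
No overlap length from 1 to 6 is perfect, so the longest perfect 3' overlap is 0.

Longest perfect overlap: 0 complementary base pairs; below the dimer-risk threshold (threshold 4).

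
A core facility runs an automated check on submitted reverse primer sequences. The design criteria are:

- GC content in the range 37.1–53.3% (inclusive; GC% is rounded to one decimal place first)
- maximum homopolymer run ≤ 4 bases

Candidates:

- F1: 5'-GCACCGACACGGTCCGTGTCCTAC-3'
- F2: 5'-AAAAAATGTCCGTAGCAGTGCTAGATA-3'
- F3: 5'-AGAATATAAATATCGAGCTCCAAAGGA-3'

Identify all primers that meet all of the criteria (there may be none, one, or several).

None of the candidates satisfy all criteria.

F1 (24 nt, A=4 T=4 G=6 C=10): GC 16/24 = 66.7%, outside 37.1–53.3% ✗; longest run = 2 ✓ — fails.
F2 (27 nt, A=11 T=6 G=6 C=4): GC 10/27 = 37.0%, outside 37.1–53.3% ✗; longest run = 6, exceeds 4 ✗ — fails.
F3 (27 nt, A=13 T=5 G=5 C=4): GC 9/27 = 33.3%, outside 37.1–53.3% ✗; longest run = 3 ✓ — fails.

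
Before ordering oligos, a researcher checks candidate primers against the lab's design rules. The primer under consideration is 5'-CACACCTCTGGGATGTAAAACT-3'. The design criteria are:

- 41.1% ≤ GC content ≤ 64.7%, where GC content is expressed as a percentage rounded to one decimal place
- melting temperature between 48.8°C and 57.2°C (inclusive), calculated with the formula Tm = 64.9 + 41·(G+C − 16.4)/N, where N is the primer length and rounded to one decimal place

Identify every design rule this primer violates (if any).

Base counts: A=7, T=5, G=4, C=6 (length 22).
GC content: GC 10/22 = 45.5% ✓
Tm: Tm = 64.9 + 41·(10 − 16.4)/22 = 53.0°C ✓

Meets all criteria.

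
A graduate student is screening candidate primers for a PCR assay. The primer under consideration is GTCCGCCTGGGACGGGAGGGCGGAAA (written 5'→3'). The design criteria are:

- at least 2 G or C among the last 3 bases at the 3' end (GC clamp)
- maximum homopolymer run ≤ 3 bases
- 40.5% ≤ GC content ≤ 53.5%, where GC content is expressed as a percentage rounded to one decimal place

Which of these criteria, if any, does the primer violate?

Base counts: A=5, T=2, G=13, C=6 (length 26).
GC clamp: 3' end AAA has 0 G/C, need ≥2 ✗
homopolymer run: longest run = 3 ✓
GC content: GC 19/26 = 73.1%, outside 40.5–53.5% ✗

Fails: GC clamp, GC content.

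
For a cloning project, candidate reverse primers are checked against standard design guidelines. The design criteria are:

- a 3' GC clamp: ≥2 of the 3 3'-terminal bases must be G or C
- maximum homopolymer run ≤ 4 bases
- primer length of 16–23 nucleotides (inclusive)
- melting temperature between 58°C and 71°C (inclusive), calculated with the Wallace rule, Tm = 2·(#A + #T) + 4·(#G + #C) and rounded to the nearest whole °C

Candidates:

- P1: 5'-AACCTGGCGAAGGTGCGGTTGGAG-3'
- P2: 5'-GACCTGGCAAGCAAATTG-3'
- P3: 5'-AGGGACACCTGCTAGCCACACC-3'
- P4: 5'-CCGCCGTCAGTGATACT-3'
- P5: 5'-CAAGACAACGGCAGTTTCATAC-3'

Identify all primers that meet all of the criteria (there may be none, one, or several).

None of the candidates satisfy all criteria.

P1 (24 nt, A=5 T=4 G=11 C=4): 3' end GAG has 2 G/C ✓; longest run = 2 ✓; length 24, outside 16–23 ✗; Tm = 2·9 + 4·15 = 78°C, outside 58–71°C ✗ — fails.
P2 (18 nt, A=6 T=3 G=5 C=4): 3' end TTG has 1 G/C, need ≥2 ✗; longest run = 3 ✓; length 18 ✓; Tm = 2·9 + 4·9 = 54°C, outside 58–71°C ✗ — fails.
P3 (22 nt, A=6 T=2 G=5 C=9): 3' end ACC has 2 G/C ✓; longest run = 3 ✓; length 22 ✓; Tm = 2·8 + 4·14 = 72°C, outside 58–71°C ✗ — fails.
P4 (17 nt, A=3 T=4 G=4 C=6): 3' end ACT has 1 G/C, need ≥2 ✗; longest run = 2 ✓; length 17 ✓; Tm = 2·7 + 4·10 = 54°C, outside 58–71°C ✗ — fails.
P5 (22 nt, A=8 T=4 G=4 C=6): 3' end TAC has 1 G/C, need ≥2 ✗; longest run = 3 ✓; length 22 ✓; Tm = 2·12 + 4·10 = 64°C ✓ — fails.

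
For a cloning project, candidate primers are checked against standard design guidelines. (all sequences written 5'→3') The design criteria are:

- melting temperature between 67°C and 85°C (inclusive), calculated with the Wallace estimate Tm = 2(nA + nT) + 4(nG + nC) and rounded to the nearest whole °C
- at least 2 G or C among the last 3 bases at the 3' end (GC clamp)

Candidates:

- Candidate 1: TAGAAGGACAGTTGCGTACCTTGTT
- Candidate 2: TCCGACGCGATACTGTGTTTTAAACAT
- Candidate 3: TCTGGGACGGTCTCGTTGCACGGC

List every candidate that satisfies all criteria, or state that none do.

Candidate 3 only.

Candidate 1 (25 nt, A=6 T=8 G=7 C=4): Tm = 2·14 + 4·11 = 72°C ✓; 3' end GTT has 1 G/C, need ≥2 ✗ — fails.
Candidate 2 (27 nt, A=7 T=9 G=5 C=6): Tm = 2·16 + 4·11 = 76°C ✓; 3' end CAT has 1 G/C, need ≥2 ✗ — fails.
Candidate 3 (24 nt, A=2 T=6 G=9 C=7): Tm = 2·8 + 4·16 = 80°C ✓; 3' end GGC has 3 G/C ✓ — passes.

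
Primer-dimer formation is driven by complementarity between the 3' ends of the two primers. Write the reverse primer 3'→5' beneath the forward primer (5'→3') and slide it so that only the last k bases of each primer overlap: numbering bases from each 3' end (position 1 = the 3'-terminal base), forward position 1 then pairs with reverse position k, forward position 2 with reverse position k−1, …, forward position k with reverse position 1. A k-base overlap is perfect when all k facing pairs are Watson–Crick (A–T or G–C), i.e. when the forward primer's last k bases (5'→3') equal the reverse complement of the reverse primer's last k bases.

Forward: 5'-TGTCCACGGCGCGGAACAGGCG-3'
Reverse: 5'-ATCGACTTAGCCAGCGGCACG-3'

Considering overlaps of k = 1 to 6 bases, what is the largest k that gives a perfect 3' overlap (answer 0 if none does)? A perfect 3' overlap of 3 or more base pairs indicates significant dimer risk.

Last 6 bases (5'→3') — forward …CAGGCG, reverse …GGCACG.
Reverse complement of the reverse primer's last 6 bases: CGTGCC; its first k bases are the reverse complement of the reverse primer's last k bases, so a perfect k-base overlap needs the forward primer's last k bases to equal them.
Comparing (forward last k vs required): k=1: G vs C ✗; k=2: CG vs CG ✓; k=3: GCG vs CGT ✗; k=4: GGCG vs CGTG ✗; k=5: AGGCG vs CGTGC ✗; k=6: CAGGCG vs CGTGCC ✗.
Only k = 2 is perfect, so the longest perfect 3' overlap is 2.

Longest perfect overlap: 2 complementary base pairs; below the dimer-risk threshold (threshold 3).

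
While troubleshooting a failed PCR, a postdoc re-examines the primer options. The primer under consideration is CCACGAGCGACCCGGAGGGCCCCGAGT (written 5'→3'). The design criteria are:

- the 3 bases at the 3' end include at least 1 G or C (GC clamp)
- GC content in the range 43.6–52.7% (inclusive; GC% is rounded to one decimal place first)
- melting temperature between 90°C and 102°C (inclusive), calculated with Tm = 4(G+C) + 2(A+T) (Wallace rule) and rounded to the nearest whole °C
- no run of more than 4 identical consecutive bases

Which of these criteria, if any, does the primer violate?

Base counts: A=5, T=1, G=10, C=11 (length 27).
GC clamp: 3' end AGT has 1 G/C ✓
GC content: GC 21/27 = 77.8%, outside 43.6–52.7% ✗
Tm: Tm = 2·6 + 4·21 = 96°C ✓
homopolymer run: longest run = 4 ✓

Fails: GC content.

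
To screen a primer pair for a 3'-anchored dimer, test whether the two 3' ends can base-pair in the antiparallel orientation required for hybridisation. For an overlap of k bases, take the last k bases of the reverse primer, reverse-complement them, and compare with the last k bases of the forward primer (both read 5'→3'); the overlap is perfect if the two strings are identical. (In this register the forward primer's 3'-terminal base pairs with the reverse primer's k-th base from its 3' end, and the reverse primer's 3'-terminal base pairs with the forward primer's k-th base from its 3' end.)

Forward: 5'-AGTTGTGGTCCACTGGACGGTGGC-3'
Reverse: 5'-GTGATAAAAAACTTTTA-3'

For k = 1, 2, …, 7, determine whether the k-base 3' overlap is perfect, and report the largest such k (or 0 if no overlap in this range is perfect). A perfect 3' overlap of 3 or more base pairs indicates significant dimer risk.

Longest perfect overlap: 0 complementary base pairs; below the dimer-risk threshold (threshold 3).

Last 7 bases (5'→3') — forward …CGGTGGC, reverse …ACTTTTA.
Reverse complement of the reverse primer's last 7 bases: TAAAAGT; its first k bases are the reverse complement of the reverse primer's last k bases, so a perfect k-base overlap needs the forward primer's last k bases to equal them.
Comparing (forward last k vs required): k=1: C vs T ✗; k=2: GC vs TA ✗; k=3: GGC vs TAA ✗; k=4: TGGC vs TAAA ✗; k=5: GTGGC vs TAAAA ✗; k=6: GGTGGC vs TAAAAG ✗; k=7: CGGTGGC vs TAAAAGT ✗.
No overlap length from 1 to 7 is perfect, so the longest perfect 3' overlap is 0.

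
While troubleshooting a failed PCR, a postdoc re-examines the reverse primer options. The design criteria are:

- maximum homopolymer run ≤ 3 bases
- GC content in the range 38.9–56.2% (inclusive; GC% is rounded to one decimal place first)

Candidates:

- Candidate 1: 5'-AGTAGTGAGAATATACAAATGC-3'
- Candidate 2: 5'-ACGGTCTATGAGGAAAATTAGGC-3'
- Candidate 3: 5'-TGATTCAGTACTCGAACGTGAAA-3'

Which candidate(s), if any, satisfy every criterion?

Candidate 3 only.

Candidate 1 (22 nt, A=10 T=5 G=5 C=2): longest run = 3 ✓; GC 7/22 = 31.8%, outside 38.9–56.2% ✗ — fails.
Candidate 2 (23 nt, A=8 T=5 G=7 C=3): longest run = 4, exceeds 3 ✗; GC 10/23 = 43.5% ✓ — fails.
Candidate 3 (23 nt, A=8 T=6 G=5 C=4): longest run = 3 ✓; GC 9/23 = 39.1% ✓ — passes.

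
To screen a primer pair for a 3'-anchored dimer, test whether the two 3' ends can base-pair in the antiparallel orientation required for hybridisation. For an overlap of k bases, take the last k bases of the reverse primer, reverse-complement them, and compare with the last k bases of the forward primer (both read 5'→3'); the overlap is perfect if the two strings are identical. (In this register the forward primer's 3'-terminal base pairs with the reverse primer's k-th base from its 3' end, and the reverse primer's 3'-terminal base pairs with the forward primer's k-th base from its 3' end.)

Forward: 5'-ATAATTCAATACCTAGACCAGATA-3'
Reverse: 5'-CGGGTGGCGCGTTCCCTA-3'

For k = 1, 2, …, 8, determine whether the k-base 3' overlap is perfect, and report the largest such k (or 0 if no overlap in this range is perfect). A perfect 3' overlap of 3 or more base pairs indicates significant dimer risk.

Longest perfect overlap: 2 complementary base pairs; below the dimer-risk threshold (threshold 3).

Last 8 bases (5'→3') — forward …ACCAGATA, reverse …GTTCCCTA.
Reverse complement of the reverse primer's last 8 bases: TAGGGAAC; its first k bases are the reverse complement of the reverse primer's last k bases, so a perfect k-base overlap needs the forward primer's last k bases to equal them.
Comparing (forward last k vs required): k=1: A vs T ✗; k=2: TA vs TA ✓; k=3: ATA vs TAG ✗; k=4: GATA vs TAGG ✗; k=5: AGATA vs TAGGG ✗; k=6: CAGATA vs TAGGGA ✗; k=7: CCAGATA vs TAGGGAA ✗; k=8: ACCAGATA vs TAGGGAAC ✗.
Only k = 2 is perfect, so the longest perfect 3' overlap is 2.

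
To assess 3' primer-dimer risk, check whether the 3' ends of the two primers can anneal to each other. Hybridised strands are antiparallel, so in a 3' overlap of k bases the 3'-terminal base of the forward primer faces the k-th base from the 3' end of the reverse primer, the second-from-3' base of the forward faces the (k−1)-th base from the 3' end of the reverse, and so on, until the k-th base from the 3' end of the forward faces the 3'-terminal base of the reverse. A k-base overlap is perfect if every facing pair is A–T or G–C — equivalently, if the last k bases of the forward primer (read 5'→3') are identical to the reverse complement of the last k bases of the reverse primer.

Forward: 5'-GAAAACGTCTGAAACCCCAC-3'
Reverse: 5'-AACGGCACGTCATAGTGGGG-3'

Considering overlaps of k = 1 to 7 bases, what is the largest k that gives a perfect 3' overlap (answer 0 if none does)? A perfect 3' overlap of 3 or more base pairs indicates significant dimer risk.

Last 7 bases (5'→3') — forward …ACCCCAC, reverse …AGTGGGG.
Reverse complement of the reverse primer's last 7 bases: CCCCACT; its first k bases are the reverse complement of the reverse primer's last k bases, so a perfect k-base overlap needs the forward primer's last k bases to equal them.
Comparing (forward last k vs required): k=1: C vs C ✓; k=2: AC vs CC ✗; k=3: CAC vs CCC ✗; k=4: CCAC vs CCCC ✗; k=5: CCCAC vs CCCCA ✗; k=6: CCCCAC vs CCCCAC ✓; k=7: ACCCCAC vs CCCCACT ✗.
Perfect overlaps at k = 1, 6; the largest is 6.

Longest perfect overlap: 6 complementary base pairs; significant dimer risk (threshold 3).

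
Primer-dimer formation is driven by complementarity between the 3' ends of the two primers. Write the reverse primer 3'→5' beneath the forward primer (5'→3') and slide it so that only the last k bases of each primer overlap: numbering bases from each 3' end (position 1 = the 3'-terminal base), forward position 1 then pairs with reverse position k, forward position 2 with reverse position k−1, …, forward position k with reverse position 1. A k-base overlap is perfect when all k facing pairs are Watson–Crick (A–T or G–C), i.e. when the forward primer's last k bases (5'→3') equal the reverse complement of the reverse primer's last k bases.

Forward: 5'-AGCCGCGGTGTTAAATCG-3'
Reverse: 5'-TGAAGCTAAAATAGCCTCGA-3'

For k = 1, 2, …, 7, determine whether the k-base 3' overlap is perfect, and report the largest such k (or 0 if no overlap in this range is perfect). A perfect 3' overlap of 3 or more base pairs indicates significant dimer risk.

Last 7 bases (5'→3') — forward …TAAATCG, reverse …GCCTCGA.
Reverse complement of the reverse primer's last 7 bases: TCGAGGC; its first k bases are the reverse complement of the reverse primer's last k bases, so a perfect k-base overlap needs the forward primer's last k bases to equal them.
Comparing (forward last k vs required): k=1: G vs T ✗; k=2: CG vs TC ✗; k=3: TCG vs TCG ✓; k=4: ATCG vs TCGA ✗; k=5: AATCG vs TCGAG ✗; k=6: AAATCG vs TCGAGG ✗; k=7: TAAATCG vs TCGAGGC ✗.
Only k = 3 is perfect, so the longest perfect 3' overlap is 3.

Longest perfect overlap: 3 complementary base pairs; significant dimer risk (threshold 3).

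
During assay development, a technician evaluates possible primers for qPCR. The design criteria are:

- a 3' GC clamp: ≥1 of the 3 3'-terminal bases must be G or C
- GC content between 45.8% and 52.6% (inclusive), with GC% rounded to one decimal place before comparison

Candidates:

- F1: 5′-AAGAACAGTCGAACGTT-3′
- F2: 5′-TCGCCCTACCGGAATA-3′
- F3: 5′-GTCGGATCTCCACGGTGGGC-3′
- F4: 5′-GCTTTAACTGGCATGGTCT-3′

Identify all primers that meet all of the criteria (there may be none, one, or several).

F4 only.

F1 (17 nt, A=7 T=3 G=4 C=3): 3' end GTT has 1 G/C ✓; GC 7/17 = 41.2%, outside 45.8–52.6% ✗ — fails.
F2 (16 nt, A=4 T=3 G=3 C=6): 3' end ATA has 0 G/C, need ≥1 ✗; GC 9/16 = 56.3%, outside 45.8–52.6% ✗ — fails.
F3 (20 nt, A=2 T=4 G=8 C=6): 3' end GGC has 3 G/C ✓; GC 14/20 = 70.0%, outside 45.8–52.6% ✗ — fails.
F4 (19 nt, A=3 T=7 G=5 C=4): 3' end TCT has 1 G/C ✓; GC 9/19 = 47.4% ✓ — passes.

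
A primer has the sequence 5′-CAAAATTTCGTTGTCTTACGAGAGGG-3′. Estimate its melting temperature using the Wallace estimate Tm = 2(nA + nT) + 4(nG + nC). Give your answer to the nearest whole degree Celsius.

74°C

Base counts: A=7, T=8, G=7, C=4 (length 26).
Tm = 2·(7+8) + 4·(7+4) = 2·15 + 4·11 = 30 + 44 = 74°C.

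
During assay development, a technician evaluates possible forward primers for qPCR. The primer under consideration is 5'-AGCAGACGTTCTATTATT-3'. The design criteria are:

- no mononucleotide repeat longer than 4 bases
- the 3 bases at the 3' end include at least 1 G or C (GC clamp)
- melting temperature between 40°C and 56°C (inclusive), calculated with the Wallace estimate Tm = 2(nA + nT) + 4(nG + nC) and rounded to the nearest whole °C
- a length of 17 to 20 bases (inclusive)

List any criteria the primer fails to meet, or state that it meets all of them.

Fails: GC clamp.

Base counts: A=5, T=7, G=3, C=3 (length 18).
homopolymer run: longest run = 2 ✓
GC clamp: 3' end ATT has 0 G/C, need ≥1 ✗
Tm: Tm = 2·12 + 4·6 = 48°C ✓
length: length 18 ✓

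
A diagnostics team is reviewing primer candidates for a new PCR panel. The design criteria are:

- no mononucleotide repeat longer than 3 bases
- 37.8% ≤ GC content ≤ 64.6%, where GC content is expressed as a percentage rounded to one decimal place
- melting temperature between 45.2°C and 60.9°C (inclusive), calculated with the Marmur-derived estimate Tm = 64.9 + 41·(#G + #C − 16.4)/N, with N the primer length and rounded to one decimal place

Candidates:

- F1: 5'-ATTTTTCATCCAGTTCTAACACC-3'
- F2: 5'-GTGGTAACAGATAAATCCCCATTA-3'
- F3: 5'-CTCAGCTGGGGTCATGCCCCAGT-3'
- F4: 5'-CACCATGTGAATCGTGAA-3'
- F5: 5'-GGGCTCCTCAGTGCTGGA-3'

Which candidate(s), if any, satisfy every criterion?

F1 (23 nt, A=6 T=9 G=1 C=7): longest run = 5, exceeds 3 ✗; GC 8/23 = 34.8%, outside 37.8–64.6% ✗; Tm = 64.9 + 41·(8 − 16.4)/23 = 49.9°C ✓ — fails.
F2 (24 nt, A=9 T=6 G=4 C=5): longest run = 4, exceeds 3 ✗; GC 9/24 = 37.5%, outside 37.8–64.6% ✗; Tm = 64.9 + 41·(9 − 16.4)/24 = 52.3°C ✓ — fails.
F3 (23 nt, A=3 T=5 G=7 C=8): longest run = 4, exceeds 3 ✗; GC 15/23 = 65.2%, outside 37.8–64.6% ✗; Tm = 64.9 + 41·(15 − 16.4)/23 = 62.4°C, outside 45.2–60.9°C ✗ — fails.
F4 (18 nt, A=6 T=4 G=4 C=4): longest run = 2 ✓; GC 8/18 = 44.4% ✓; Tm = 64.9 + 41·(8 − 16.4)/18 = 45.8°C ✓ — passes.
F5 (18 nt, A=2 T=4 G=7 C=5): longest run = 3 ✓; GC 12/18 = 66.7%, outside 37.8–64.6% ✗; Tm = 64.9 + 41·(12 − 16.4)/18 = 54.9°C ✓ — fails.

F4 only.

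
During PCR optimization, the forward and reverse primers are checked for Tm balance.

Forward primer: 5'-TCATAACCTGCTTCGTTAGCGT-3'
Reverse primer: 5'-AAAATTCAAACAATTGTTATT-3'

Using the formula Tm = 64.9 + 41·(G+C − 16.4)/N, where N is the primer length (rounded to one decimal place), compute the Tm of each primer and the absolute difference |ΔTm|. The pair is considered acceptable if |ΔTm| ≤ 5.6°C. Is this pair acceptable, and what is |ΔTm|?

Forward: G+C = 10, N = 22 → Tm = 64.9 + 41·(10 − 16.4)/22 = 53.0°C.
Reverse: G+C = 3, N = 21 → Tm = 64.9 + 41·(3 − 16.4)/21 = 38.7°C.
|ΔTm| = |53.0 − 38.7| = 14.3°C, > 5.6°C.

|ΔTm| = 14.3°C; the pair is not acceptable.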